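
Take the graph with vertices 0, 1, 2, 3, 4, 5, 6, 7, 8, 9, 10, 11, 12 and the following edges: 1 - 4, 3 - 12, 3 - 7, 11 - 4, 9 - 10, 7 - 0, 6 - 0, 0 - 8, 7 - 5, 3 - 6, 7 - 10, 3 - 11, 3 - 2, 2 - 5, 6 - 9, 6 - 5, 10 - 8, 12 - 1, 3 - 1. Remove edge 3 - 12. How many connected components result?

1

3 and 12 are still connected via 3-1-12, so the component count stays at 1.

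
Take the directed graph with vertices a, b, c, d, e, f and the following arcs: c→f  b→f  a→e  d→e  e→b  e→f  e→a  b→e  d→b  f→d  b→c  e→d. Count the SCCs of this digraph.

1

{a, b, c, d, e, f} are all mutually reachable — one SCC of size 6.
That gives 1 strongly connected component.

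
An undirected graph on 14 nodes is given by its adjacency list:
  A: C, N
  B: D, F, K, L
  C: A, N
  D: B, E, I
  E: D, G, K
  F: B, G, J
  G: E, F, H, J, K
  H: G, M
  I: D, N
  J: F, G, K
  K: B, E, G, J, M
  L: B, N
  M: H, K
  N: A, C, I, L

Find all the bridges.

The edges on the cycle N-A-C-N are not bridges since each lies on that cycle.
Every edge lies on some cycle, so there are no bridges.

none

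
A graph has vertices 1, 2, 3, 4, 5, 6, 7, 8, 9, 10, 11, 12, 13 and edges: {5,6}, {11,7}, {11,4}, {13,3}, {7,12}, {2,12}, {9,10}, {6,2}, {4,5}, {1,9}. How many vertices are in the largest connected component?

8 is isolated — a component by itself.
Starting from 3 we can reach 3, 13. That is one component of size 2.
Starting from 1 we can reach 1, 9, 10. That is one component of size 3.
Starting from 2 we can reach 2, 4, 5, 6, 7, 11, 12. That is one component of size 7.
The largest has 7 vertices.

7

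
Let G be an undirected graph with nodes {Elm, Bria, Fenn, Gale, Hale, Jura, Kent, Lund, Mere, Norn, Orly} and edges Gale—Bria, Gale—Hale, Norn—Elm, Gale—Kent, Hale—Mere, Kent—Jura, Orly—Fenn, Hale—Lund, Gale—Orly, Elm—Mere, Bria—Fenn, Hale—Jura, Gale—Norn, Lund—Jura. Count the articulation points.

1

Removing Gale increases the component count from 1 to 2, so Gale is a cut vertex.
By contrast removing Fenn leaves 1 component; it is not a cut vertex. No other vertex is a cut vertex either.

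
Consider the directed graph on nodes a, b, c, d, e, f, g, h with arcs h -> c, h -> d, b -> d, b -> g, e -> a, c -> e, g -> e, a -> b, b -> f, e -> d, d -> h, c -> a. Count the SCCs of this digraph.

{a, b, c, d, e, g, h} are all mutually reachable — one SCC of size 7.
{f} is an SCC by itself.
That gives 2 strongly connected components.

2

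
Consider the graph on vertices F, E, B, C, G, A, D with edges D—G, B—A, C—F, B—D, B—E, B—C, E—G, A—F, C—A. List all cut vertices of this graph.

B

Removing B increases the component count from 1 to 2, so B is a cut vertex.
By contrast removing F leaves 1 component; it is not a cut vertex. No other vertex is a cut vertex either.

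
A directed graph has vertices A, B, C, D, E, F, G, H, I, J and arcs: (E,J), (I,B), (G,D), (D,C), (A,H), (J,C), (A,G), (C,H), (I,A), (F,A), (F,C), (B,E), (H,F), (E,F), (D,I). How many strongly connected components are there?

{A, B, C, D, E, F, G, H, I, J} are all mutually reachable — one SCC of size 10.
That gives 1 strongly connected component.

1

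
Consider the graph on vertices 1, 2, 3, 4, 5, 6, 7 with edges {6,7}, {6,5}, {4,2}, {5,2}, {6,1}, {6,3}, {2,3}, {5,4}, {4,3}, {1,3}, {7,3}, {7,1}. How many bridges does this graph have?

The edges on the cycle 5-4-2-5 are not bridges since each lies on that cycle.
Every edge lies on some cycle, so there are no bridges.

0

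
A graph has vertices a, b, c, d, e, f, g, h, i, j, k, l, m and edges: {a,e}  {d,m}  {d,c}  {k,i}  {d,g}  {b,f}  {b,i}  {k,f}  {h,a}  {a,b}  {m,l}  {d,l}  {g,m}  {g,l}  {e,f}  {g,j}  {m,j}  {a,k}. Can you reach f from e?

Yes

From e we can reach a, b, e, f, h, i, k, which includes f.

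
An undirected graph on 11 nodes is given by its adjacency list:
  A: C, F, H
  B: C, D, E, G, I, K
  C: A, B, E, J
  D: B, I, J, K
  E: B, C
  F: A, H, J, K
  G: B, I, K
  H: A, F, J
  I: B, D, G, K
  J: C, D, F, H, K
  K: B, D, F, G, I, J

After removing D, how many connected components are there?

With D gone, the remaining components are: {A, B, C, E, F, G, H, I, J, K}.
That is 1 component.

1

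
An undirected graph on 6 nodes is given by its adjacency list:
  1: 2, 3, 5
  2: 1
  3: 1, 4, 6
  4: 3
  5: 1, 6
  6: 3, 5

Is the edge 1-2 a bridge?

Removing 1-2 leaves no path between 1 and 2: the component count goes from 1 to 2. So it is a bridge.

Yes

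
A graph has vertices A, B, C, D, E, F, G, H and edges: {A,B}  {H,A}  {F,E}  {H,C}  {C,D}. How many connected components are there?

G is isolated — a component by itself.
Starting from E we can reach E, F. That is one component of size 2.
Starting from A we can reach A, B, C, D, H. That is one component of size 5.
Total: 3 components.

3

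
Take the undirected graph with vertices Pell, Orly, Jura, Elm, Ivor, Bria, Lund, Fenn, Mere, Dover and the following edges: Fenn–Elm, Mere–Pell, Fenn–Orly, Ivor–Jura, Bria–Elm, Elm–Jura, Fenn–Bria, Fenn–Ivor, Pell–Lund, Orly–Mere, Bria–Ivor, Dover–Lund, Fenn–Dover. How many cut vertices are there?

1

Removing Fenn increases the component count from 1 to 2, so Fenn is a cut vertex.
By contrast removing Pell leaves 1 component; it is not a cut vertex. No other vertex is a cut vertex either.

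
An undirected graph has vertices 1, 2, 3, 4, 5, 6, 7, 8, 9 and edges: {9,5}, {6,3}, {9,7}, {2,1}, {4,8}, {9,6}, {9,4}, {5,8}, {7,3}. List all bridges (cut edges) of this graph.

1-2

The edges on the cycle 9-5-8-4-9 are not bridges since each lies on that cycle.
But removing 1-2 disconnects 1 from 2 — this is a bridge.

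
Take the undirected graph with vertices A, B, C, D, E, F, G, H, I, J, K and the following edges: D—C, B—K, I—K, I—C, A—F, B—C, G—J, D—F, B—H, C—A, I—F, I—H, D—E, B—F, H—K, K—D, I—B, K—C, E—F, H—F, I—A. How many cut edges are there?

The edges on the cycle I-B-H-K-D-E-F-I are not bridges since each lies on that cycle.
But removing G—J disconnects G from J — this is a bridge.

1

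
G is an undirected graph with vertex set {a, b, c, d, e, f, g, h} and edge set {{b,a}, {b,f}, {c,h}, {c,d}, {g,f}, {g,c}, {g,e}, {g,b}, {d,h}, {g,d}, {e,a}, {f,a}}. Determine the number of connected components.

1

Starting from a we can reach a, b, c, d, e, f, g, h. That is one component of size 8.
Total: 1 component.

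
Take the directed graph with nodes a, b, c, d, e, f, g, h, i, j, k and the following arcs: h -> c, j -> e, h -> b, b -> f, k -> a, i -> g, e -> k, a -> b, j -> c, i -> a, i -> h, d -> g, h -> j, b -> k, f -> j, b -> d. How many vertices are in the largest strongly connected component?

6

{a, b, e, f, j, k} are all mutually reachable — one SCC of size 6.
{c} is an SCC by itself.
{d} is an SCC by itself.
{g} is an SCC by itself.
{i} is an SCC by itself.
(and 1 more singleton SCC)
The largest has 6 vertices.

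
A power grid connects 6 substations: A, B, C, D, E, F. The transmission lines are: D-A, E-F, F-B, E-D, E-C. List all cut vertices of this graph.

D, E, F

Removing D increases the component count from 1 to 2, so D is a cut vertex.
Removing E increases the component count from 1 to 3, so E is a cut vertex.
Removing F increases the component count from 1 to 2, so F is a cut vertex.
By contrast removing A leaves 1 component; it is not a cut vertex. No other vertex is a cut vertex either.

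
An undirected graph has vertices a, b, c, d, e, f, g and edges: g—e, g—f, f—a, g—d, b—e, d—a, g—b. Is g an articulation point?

Yes

Deleting g raises the number of components from 2 to 3, so g is a cut vertex.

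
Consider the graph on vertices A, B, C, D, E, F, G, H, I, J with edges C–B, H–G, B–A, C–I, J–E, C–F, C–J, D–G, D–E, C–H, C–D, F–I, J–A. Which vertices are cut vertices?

C

Removing C increases the component count from 1 to 2, so C is a cut vertex.
By contrast removing D leaves 1 component; it is not a cut vertex. No other vertex is a cut vertex either.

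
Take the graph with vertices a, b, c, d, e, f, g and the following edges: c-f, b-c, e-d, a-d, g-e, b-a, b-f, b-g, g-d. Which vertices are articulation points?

b

Removing b increases the component count from 1 to 2, so b is a cut vertex.
By contrast removing a leaves 1 component; it is not a cut vertex. No other vertex is a cut vertex either.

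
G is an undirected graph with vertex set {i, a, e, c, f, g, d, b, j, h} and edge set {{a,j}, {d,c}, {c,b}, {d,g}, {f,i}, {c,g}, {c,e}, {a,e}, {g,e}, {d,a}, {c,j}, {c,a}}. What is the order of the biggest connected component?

7

h is isolated — a component by itself.
Starting from f we can reach f, i. That is one component of size 2.
Starting from a we can reach a, b, c, d, e, g, j. That is one component of size 7.
The largest has 7 vertices.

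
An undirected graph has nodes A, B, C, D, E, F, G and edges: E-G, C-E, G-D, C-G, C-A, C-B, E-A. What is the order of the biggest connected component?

6

F is isolated — a component by itself.
Starting from A we can reach A, B, C, D, E, G. That is one component of size 6.
The largest has 6 vertices.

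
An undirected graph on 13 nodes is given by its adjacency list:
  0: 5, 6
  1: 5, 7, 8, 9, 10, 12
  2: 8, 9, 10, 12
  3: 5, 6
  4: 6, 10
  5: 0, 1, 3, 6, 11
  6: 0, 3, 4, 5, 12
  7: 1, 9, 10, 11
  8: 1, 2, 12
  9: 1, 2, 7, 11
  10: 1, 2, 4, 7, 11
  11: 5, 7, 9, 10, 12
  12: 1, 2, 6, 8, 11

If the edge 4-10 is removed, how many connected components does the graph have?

4 and 10 are still connected via 4-6-12-11-10, so the component count stays at 1.

1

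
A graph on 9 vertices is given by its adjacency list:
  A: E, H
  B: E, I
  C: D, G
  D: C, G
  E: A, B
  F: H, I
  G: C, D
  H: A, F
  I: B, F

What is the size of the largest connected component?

Starting from C we can reach C, D, G. That is one component of size 3.
Starting from A we can reach A, B, E, F, H, I. That is one component of size 6.
The largest has 6 vertices.

6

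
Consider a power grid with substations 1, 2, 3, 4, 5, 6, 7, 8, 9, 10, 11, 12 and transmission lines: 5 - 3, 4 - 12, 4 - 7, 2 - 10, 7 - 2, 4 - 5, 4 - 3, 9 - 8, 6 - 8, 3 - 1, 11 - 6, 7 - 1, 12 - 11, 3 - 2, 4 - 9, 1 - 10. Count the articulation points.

1

Removing 4 increases the component count from 1 to 2, so 4 is a cut vertex.
By contrast removing 8 leaves 1 component; it is not a cut vertex. No other vertex is a cut vertex either.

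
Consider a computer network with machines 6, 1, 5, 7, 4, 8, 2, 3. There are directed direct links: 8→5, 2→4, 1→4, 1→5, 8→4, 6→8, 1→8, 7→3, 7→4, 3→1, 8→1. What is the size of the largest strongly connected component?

{1, 8} are all mutually reachable — one SCC of size 2.
{7} is an SCC by itself.
{3} is an SCC by itself.
{5} is an SCC by itself.
{2} is an SCC by itself.
(and 2 more singleton SCCs)
The largest has 2 vertices.

2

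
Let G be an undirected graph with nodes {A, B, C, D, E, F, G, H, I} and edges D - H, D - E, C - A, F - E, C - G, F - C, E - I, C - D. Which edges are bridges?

The edges on the cycle F-C-D-E-F are not bridges since each lies on that cycle.
But removing D - H disconnects D from H; removing C - A disconnects C from A; removing C - G disconnects C from G; removing E - I disconnects E from I — these are bridges.

A-C, C-G, D-H, E-I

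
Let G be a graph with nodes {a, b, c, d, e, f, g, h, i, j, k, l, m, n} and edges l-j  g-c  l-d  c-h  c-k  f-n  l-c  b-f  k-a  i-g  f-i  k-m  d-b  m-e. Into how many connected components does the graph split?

Starting from a we can reach a, b, c, d, e, f, g, h, i, j, k, l, m, n. That is one component of size 14.
Total: 1 component.

1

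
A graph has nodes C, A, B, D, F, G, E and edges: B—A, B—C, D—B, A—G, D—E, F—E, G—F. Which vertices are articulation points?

B

Removing B increases the component count from 1 to 2, so B is a cut vertex.
By contrast removing D leaves 1 component; it is not a cut vertex. No other vertex is a cut vertex either.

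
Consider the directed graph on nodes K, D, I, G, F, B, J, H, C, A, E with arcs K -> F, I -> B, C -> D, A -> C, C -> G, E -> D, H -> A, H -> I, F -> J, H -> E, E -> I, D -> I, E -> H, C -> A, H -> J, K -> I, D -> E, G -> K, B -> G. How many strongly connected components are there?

4

{A, C, D, E, H} are all mutually reachable — one SCC of size 5.
{B, G, I, K} are all mutually reachable — one SCC of size 4.
{J} is an SCC by itself.
{F} is an SCC by itself.
That gives 4 strongly connected components.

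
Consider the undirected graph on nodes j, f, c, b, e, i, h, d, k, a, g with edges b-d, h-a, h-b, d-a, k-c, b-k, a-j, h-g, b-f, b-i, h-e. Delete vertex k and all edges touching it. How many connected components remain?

2

With k gone, the remaining components are: {c}; {a, b, d, e, f, g, h, i, j}.
That is 2 components.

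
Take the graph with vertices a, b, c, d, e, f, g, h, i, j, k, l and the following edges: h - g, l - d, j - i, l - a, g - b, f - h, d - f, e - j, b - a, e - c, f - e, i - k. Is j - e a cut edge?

Removing j - e leaves no path between j and e: the component count goes from 1 to 2. So it is a bridge.

Yes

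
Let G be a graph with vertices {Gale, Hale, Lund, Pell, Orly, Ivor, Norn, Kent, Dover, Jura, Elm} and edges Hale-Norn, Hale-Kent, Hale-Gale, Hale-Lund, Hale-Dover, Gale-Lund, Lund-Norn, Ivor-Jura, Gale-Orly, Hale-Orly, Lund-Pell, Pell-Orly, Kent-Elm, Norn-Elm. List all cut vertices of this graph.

Removing Hale increases the component count from 2 to 3, so Hale is a cut vertex.
By contrast removing Pell leaves 2 components; it is not a cut vertex. No other vertex is a cut vertex either.

Hale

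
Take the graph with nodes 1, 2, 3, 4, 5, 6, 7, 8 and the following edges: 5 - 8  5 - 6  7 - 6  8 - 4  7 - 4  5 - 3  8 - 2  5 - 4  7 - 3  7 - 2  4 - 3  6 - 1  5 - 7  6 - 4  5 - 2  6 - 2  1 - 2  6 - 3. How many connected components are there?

1

Starting from 1 we can reach 1, 2, 3, 4, 5, 6, 7, 8. That is one component of size 8.
Total: 1 component.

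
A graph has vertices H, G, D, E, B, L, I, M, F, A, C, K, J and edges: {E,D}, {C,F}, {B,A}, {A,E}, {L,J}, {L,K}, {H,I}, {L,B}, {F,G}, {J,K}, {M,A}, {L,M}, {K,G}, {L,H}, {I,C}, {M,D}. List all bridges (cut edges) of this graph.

none

The edges on the cycle L-B-A-E-D-M-L are not bridges since each lies on that cycle.
Every edge lies on some cycle, so there are no bridges.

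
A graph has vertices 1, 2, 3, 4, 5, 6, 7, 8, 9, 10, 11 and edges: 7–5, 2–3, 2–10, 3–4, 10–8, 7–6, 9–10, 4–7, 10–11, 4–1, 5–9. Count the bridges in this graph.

4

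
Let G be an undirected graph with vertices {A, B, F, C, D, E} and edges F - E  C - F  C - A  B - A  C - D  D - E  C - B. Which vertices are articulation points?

C

Removing C increases the component count from 1 to 2, so C is a cut vertex.
By contrast removing A leaves 1 component; it is not a cut vertex. No other vertex is a cut vertex either.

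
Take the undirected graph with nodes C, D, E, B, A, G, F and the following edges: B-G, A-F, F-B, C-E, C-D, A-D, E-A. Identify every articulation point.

A, B, F

Removing A increases the component count from 1 to 2, so A is a cut vertex.
Removing B increases the component count from 1 to 2, so B is a cut vertex.
Removing F increases the component count from 1 to 2, so F is a cut vertex.
By contrast removing D leaves 1 component; it is not a cut vertex. No other vertex is a cut vertex either.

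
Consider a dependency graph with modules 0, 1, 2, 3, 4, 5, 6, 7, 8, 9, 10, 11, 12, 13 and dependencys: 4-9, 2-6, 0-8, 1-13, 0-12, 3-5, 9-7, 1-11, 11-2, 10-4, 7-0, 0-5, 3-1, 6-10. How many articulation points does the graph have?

Removing 0 increases the component count from 1 to 3, so 0 is a cut vertex.
Removing 1 increases the component count from 1 to 2, so 1 is a cut vertex.
By contrast removing 2 leaves 1 component; it is not a cut vertex. No other vertex is a cut vertex either.

2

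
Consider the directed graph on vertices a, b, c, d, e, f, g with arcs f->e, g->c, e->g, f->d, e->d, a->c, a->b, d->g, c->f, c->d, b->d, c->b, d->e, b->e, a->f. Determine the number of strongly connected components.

2

{b, c, d, e, f, g} are all mutually reachable — one SCC of size 6.
{a} is an SCC by itself.
That gives 2 strongly connected components.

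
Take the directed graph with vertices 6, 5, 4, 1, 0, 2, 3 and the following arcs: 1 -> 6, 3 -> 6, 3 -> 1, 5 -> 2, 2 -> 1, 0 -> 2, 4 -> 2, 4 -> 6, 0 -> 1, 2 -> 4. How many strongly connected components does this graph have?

6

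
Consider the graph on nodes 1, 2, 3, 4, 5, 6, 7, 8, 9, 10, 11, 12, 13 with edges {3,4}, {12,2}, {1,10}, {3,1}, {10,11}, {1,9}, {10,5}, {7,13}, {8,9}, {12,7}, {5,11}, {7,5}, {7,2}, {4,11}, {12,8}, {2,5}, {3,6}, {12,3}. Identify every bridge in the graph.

The edges on the cycle 12-3-1-10-11-5-2-12 are not bridges since each lies on that cycle.
But removing 13—7 disconnects 13 from 7; removing 6—3 disconnects 6 from 3 — these are bridges.

13-7, 3-6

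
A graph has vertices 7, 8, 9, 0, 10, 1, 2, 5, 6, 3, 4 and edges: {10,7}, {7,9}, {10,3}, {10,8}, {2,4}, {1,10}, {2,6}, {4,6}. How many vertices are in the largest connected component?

6

5 is isolated — a component by itself.
0 is isolated — a component by itself.
Starting from 2 we can reach 2, 4, 6. That is one component of size 3.
Starting from 1 we can reach 1, 3, 7, 8, 9, 10. That is one component of size 6.
The largest has 6 vertices.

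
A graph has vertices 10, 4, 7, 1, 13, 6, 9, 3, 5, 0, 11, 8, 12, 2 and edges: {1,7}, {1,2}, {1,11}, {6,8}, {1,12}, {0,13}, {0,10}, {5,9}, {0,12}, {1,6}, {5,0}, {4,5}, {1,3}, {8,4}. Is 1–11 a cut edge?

Yes

Removing 1–11 leaves no path between 1 and 11: the component count goes from 1 to 2. So it is a bridge.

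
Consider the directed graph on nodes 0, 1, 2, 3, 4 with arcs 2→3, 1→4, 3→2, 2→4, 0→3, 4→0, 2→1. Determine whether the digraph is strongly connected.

Yes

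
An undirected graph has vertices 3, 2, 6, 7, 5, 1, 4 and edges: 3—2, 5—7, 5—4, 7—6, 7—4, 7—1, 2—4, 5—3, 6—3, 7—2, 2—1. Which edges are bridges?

none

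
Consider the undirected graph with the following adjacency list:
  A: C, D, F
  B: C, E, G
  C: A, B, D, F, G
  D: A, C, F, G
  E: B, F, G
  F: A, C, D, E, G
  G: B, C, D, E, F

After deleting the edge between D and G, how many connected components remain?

1

D and G are still connected via D-C-G, so the component count stays at 1.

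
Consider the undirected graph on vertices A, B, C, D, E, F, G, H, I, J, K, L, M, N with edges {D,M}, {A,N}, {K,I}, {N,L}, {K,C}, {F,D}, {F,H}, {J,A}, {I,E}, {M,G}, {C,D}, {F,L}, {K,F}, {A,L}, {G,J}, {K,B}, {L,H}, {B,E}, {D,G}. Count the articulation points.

1

Removing K increases the component count from 1 to 2, so K is a cut vertex.
By contrast removing N leaves 1 component; it is not a cut vertex. No other vertex is a cut vertex either.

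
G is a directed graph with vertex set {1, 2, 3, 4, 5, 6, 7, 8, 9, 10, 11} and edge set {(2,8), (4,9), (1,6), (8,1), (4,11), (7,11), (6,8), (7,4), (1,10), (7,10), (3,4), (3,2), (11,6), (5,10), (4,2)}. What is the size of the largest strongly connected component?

{1, 6, 8} are all mutually reachable — one SCC of size 3.
{7} is an SCC by itself.
{4} is an SCC by itself.
{10} is an SCC by itself.
{2} is an SCC by itself.
(and 4 more singleton SCCs)
The largest has 3 vertices.

3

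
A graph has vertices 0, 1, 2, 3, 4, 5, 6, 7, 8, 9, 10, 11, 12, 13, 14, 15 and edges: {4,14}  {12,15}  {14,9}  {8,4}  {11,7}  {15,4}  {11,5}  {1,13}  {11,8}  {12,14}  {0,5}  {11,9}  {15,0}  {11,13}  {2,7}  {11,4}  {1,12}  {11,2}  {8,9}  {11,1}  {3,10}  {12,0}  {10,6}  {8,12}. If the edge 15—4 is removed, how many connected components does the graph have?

2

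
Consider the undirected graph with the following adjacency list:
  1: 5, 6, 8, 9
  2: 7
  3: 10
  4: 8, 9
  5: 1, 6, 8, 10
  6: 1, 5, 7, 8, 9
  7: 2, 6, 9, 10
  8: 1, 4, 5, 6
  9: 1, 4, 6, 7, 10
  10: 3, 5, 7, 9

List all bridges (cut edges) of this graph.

The edges on the cycle 9-6-8-4-9 are not bridges since each lies on that cycle.
But removing 2-7 disconnects 2 from 7; removing 10-3 disconnects 10 from 3 — these are bridges.

10-3, 2-7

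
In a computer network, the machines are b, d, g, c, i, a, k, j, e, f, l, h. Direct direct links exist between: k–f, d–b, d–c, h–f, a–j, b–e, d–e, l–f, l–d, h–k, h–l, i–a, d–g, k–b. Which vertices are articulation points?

Removing a increases the component count from 2 to 3, so a is a cut vertex.
Removing d increases the component count from 2 to 4, so d is a cut vertex.
By contrast removing i leaves 2 components; it is not a cut vertex. No other vertex is a cut vertex either.

a, d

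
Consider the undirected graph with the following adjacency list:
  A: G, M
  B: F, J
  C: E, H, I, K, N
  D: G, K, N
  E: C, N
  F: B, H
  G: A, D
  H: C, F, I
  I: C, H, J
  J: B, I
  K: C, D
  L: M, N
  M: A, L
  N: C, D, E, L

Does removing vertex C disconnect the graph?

Yes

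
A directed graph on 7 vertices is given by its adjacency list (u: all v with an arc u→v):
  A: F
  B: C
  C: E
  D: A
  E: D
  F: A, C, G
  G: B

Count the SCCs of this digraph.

1

{A, B, C, D, E, F, G} are all mutually reachable — one SCC of size 7.
That gives 1 strongly connected component.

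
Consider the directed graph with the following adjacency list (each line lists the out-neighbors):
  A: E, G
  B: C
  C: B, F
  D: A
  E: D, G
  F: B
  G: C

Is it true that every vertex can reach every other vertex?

No

There is no directed path from G to D, so the graph is not strongly connected.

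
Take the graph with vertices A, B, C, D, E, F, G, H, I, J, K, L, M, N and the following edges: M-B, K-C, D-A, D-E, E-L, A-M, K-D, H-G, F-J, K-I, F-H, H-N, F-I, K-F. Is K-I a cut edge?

No

After removing K-I, the path K-F-I still connects them, so the edge is not a bridge.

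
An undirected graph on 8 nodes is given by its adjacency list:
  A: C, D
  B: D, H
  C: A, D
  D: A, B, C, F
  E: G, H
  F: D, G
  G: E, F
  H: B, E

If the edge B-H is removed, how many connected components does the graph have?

B and H are still connected via B-D-F-G-E-H, so the component count stays at 1.

1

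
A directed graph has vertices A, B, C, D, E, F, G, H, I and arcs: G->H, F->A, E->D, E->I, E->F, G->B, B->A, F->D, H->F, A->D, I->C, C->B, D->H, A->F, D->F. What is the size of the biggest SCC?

{A, D, F, H} are all mutually reachable — one SCC of size 4.
{C} is an SCC by itself.
{B} is an SCC by itself.
{I} is an SCC by itself.
{G} is an SCC by itself.
(and 1 more singleton SCC)
The largest has 4 vertices.

4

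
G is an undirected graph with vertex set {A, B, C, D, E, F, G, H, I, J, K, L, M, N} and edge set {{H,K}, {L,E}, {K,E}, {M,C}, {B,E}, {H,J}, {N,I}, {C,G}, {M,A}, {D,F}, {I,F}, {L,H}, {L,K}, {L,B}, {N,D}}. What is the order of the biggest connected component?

6

Starting from D we can reach D, F, I, N. That is one component of size 4.
Starting from A we can reach A, C, G, M. That is one component of size 4.
Starting from B we can reach B, E, H, J, K, L. That is one component of size 6.
The largest has 6 vertices.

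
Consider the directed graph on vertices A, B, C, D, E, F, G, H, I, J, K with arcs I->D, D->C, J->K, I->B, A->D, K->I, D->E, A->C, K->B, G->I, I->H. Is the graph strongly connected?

No

There is no directed path from F to G, so the graph is not strongly connected.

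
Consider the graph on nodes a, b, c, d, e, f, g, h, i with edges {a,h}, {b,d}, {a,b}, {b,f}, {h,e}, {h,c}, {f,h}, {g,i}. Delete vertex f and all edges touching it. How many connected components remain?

With f gone, the remaining components are: {g, i}; {a, b, c, d, e, h}.
That is 2 components.

2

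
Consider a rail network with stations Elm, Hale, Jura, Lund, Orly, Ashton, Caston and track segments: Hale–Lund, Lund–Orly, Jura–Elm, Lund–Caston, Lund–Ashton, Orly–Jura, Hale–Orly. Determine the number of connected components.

Starting from Elm we can reach Elm, Hale, Jura, Lund, Orly, Ashton, Caston. That is one component of size 7.
Total: 1 component.

1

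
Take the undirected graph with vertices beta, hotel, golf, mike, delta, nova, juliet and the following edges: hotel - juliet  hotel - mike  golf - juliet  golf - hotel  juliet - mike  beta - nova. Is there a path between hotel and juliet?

Yes

From hotel we can reach golf, mike, hotel, juliet, which includes juliet.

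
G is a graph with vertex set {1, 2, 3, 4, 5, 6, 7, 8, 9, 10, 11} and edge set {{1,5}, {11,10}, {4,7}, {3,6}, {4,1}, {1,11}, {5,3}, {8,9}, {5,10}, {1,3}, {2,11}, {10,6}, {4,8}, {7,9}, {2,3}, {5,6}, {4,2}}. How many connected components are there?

1

Starting from 1 we can reach 1, 2, 3, 4, 5, 6, 7, 8, 9, 10, 11. That is one component of size 11.
Total: 1 component.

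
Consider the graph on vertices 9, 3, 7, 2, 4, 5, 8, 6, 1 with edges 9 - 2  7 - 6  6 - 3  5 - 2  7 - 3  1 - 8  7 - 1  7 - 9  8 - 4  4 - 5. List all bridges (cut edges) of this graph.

The edges on the cycle 7-6-3-7 are not bridges since each lies on that cycle.
Every edge lies on some cycle, so there are no bridges.

none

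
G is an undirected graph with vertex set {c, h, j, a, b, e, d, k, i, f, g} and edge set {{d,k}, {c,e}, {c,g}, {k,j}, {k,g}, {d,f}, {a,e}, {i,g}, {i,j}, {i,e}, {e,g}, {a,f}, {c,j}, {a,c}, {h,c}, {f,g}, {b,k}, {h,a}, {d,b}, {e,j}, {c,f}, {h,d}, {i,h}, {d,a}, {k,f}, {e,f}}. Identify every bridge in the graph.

none

The edges on the cycle d-b-k-d are not bridges since each lies on that cycle.
Every edge lies on some cycle, so there are no bridges.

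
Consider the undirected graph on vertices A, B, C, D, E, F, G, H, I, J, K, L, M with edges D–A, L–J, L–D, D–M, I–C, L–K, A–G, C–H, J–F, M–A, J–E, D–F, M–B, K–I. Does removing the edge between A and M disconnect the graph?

No

After removing A–M, the path A-D-M still connects them, so the edge is not a bridge.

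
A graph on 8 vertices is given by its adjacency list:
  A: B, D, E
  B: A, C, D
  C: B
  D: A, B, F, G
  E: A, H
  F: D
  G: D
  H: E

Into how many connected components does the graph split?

1

Starting from A we can reach A, B, C, D, E, F, G, H. That is one component of size 8.
Total: 1 component.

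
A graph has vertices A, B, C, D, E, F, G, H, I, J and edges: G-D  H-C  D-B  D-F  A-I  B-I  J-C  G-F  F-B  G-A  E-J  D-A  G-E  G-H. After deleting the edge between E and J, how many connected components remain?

E and J are still connected via E-G-H-C-J, so the component count stays at 1.

1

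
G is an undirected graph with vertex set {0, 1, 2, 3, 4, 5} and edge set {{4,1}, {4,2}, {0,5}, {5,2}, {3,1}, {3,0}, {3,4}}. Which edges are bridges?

The edges on the cycle 3-4-2-5-0-3 are not bridges since each lies on that cycle.
Every edge lies on some cycle, so there are no bridges.

none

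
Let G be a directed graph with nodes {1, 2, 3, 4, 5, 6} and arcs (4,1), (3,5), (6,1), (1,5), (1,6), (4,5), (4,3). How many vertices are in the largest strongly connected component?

2

{1, 6} are all mutually reachable — one SCC of size 2.
{5} is an SCC by itself.
{2} is an SCC by itself.
{3} is an SCC by itself.
{4} is an SCC by itself.
The largest has 2 vertices.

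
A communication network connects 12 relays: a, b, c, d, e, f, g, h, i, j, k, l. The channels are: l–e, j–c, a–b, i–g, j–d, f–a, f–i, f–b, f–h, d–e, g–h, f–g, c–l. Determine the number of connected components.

k is isolated — a component by itself.
Starting from c we can reach c, d, e, j, l. That is one component of size 5.
Starting from a we can reach a, b, f, g, h, i. That is one component of size 6.
Total: 3 components.

3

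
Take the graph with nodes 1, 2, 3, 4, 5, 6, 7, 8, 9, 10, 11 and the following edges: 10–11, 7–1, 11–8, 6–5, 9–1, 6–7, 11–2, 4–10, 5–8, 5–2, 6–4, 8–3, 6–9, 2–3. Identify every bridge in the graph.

The edges on the cycle 6-9-1-7-6 are not bridges since each lies on that cycle.
Every edge lies on some cycle, so there are no bridges.

none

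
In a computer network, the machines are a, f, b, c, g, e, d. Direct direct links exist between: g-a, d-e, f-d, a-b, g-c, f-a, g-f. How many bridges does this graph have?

4

The edges on the cycle g-f-a-g are not bridges since each lies on that cycle.
But removing f-d disconnects f from d; removing d-e disconnects d from e; removing a-b disconnects a from b; removing g-c disconnects g from c — these are bridges.
That makes 4 bridges.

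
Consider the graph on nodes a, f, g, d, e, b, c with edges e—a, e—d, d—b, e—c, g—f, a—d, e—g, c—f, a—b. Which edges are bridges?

none

The edges on the cycle e-a-b-d-e are not bridges since each lies on that cycle.
Every edge lies on some cycle, so there are no bridges.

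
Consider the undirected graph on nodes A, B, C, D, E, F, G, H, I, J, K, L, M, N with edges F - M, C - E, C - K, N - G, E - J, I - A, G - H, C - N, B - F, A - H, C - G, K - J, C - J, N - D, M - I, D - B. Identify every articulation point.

C

Removing C increases the component count from 2 to 3, so C is a cut vertex.
By contrast removing K leaves 2 components; it is not a cut vertex. No other vertex is a cut vertex either.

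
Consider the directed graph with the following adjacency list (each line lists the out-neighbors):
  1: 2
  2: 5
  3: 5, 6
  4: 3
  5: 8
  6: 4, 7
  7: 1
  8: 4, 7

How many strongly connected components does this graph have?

{1, 2, 3, 4, 5, 6, 7, 8} are all mutually reachable — one SCC of size 8.
That gives 1 strongly connected component.

1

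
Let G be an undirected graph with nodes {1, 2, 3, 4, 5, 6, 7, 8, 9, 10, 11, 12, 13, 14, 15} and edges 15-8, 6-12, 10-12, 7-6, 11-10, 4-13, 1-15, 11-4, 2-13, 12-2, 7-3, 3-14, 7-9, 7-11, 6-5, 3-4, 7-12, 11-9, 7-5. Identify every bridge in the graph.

1-15, 14-3, 15-8

The edges on the cycle 7-11-10-12-2-13-4-3-7 are not bridges since each lies on that cycle.
But removing 15-8 disconnects 15 from 8; removing 1-15 disconnects 1 from 15; removing 3-14 disconnects 3 from 14 — these are bridges.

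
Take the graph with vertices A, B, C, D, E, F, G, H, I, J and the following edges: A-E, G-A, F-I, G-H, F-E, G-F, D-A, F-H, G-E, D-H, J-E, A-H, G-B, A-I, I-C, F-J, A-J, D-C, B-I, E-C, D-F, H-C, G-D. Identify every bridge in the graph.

none

The edges on the cycle G-D-A-G are not bridges since each lies on that cycle.
Every edge lies on some cycle, so there are no bridges.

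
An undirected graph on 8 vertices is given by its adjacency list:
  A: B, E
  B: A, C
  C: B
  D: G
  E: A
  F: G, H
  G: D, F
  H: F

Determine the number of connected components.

2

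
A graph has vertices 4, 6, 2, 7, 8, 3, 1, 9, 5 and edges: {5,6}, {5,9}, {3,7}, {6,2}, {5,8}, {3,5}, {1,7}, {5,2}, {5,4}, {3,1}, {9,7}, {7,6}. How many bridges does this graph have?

The edges on the cycle 5-9-7-6-5 are not bridges since each lies on that cycle.
But removing 5—4 disconnects 5 from 4; removing 5—8 disconnects 5 from 8 — these are bridges.
That makes 2 bridges.

2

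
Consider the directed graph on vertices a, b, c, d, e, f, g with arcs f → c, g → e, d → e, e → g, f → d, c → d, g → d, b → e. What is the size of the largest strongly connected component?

{d, e, g} are all mutually reachable — one SCC of size 3.
{a} is an SCC by itself.
{b} is an SCC by itself.
{c} is an SCC by itself.
{f} is an SCC by itself.
The largest has 3 vertices.

3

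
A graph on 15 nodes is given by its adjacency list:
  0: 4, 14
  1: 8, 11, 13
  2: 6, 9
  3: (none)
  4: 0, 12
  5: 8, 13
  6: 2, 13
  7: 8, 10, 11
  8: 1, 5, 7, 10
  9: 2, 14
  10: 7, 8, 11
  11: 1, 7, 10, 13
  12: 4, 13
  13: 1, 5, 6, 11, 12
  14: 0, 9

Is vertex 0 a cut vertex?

No

Deleting 0 leaves 2 components (was 2), so 0 is not a cut vertex.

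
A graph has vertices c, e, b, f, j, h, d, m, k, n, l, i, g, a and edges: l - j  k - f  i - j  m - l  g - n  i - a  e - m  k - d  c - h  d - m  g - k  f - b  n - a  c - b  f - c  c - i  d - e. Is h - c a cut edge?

Yes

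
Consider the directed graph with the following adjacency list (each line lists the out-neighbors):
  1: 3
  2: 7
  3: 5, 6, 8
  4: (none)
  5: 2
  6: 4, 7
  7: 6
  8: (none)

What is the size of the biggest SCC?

{6, 7} are all mutually reachable — one SCC of size 2.
{5} is an SCC by itself.
{2} is an SCC by itself.
{1} is an SCC by itself.
{3} is an SCC by itself.
(and 2 more singleton SCCs)
The largest has 2 vertices.

2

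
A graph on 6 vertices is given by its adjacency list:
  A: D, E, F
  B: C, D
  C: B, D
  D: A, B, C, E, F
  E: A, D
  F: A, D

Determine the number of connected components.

Starting from A we can reach A, B, C, D, E, F. That is one component of size 6.
Total: 1 component.

1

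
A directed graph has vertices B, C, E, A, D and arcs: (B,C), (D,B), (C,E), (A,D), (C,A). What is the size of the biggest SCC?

{A, B, C, D} are all mutually reachable — one SCC of size 4.
{E} is an SCC by itself.
The largest has 4 vertices.

4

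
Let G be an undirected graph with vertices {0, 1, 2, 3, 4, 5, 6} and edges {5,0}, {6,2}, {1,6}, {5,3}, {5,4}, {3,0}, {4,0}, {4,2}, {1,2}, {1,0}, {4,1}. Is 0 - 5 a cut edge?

After removing 0 - 5, the path 0-3-5 still connects them, so the edge is not a bridge.

No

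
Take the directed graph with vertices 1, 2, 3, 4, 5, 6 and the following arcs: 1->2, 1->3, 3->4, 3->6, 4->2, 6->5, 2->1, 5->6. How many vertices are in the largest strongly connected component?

{1, 2, 3, 4} are all mutually reachable — one SCC of size 4.
{5, 6} are all mutually reachable — one SCC of size 2.
The largest has 4 vertices.

4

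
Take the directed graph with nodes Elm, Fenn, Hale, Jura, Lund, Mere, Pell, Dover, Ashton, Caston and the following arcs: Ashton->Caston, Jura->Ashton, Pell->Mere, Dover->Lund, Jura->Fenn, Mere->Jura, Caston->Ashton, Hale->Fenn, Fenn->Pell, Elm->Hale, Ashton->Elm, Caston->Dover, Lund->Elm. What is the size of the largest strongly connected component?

10

{Elm, Fenn, Hale, Jura, Lund, Mere, Pell, Dover, Ashton, Caston} are all mutually reachable — one SCC of size 10.
The largest has 10 vertices.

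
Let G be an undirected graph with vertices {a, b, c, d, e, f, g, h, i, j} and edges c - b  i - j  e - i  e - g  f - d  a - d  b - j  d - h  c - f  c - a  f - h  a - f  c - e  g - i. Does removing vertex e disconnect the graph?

No

Deleting e leaves 1 component (was 1) (its neighbors c, g, i remain connected to each other), so e is not a cut vertex.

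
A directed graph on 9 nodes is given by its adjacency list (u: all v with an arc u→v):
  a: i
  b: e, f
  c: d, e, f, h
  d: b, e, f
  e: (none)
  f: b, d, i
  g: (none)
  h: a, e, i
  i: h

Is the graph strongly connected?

There is no directed path from h to b, so the graph is not strongly connected.

No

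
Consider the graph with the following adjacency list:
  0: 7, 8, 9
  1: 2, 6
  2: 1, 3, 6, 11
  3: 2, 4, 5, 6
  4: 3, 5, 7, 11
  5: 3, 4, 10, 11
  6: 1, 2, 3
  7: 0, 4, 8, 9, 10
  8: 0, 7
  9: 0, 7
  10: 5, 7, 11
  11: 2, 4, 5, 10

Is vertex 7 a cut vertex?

Deleting 7 raises the number of components from 1 to 2, so 7 is a cut vertex.

Yes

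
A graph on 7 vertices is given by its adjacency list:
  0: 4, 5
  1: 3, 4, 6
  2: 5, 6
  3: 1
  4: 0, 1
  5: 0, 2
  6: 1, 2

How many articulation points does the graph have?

Removing 1 increases the component count from 1 to 2, so 1 is a cut vertex.
By contrast removing 3 leaves 1 component; it is not a cut vertex. No other vertex is a cut vertex either.

1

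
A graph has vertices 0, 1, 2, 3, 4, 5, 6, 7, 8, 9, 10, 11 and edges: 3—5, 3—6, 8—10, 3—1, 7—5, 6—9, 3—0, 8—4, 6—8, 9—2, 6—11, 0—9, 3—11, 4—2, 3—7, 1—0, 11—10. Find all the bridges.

The edges on the cycle 3-7-5-3 are not bridges since each lies on that cycle.
Every edge lies on some cycle, so there are no bridges.

none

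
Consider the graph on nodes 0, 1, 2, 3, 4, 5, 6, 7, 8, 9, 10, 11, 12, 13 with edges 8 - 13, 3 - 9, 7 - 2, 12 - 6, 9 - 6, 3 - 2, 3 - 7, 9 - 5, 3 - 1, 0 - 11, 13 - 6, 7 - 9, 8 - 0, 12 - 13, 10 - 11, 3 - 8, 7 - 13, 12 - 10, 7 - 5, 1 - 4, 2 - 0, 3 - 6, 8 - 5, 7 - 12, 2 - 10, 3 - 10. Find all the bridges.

1-3, 1-4

The edges on the cycle 7-12-6-13-7 are not bridges since each lies on that cycle.
But removing 3 - 1 disconnects 3 from 1; removing 4 - 1 disconnects 4 from 1 — these are bridges.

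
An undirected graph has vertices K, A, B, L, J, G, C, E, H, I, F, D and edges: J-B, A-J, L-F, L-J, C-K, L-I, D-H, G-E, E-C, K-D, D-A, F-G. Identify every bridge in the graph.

B-J, D-H, I-L

The edges on the cycle L-F-G-E-C-K-D-A-J-L are not bridges since each lies on that cycle.
But removing H-D disconnects H from D; removing J-B disconnects J from B; removing L-I disconnects L from I — these are bridges.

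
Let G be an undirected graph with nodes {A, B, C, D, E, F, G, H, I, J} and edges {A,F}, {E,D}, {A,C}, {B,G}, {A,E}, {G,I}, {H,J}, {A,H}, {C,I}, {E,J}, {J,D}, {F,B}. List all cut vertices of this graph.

Removing A increases the component count from 1 to 2, so A is a cut vertex.
By contrast removing J leaves 1 component; it is not a cut vertex. No other vertex is a cut vertex either.

A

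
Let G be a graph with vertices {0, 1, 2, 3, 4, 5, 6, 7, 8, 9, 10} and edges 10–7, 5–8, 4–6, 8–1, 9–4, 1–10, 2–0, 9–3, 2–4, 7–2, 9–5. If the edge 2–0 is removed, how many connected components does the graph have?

2

Before removal there is 1 component.
2–0 is a bridge — removing it separates 2's side from 0's side.
After removal: 2 components.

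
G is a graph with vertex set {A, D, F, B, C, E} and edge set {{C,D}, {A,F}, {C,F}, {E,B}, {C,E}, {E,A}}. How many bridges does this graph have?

2

The edges on the cycle C-E-A-F-C are not bridges since each lies on that cycle.
But removing E-B disconnects E from B; removing C-D disconnects C from D — these are bridges.
That makes 2 bridges.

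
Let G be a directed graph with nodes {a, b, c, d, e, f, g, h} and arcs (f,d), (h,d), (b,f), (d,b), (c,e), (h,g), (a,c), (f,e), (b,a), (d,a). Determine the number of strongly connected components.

{b, d, f} are all mutually reachable — one SCC of size 3.
{c} is an SCC by itself.
{e} is an SCC by itself.
{g} is an SCC by itself.
{a} is an SCC by itself.
(and 1 more singleton SCC)
That gives 6 strongly connected components.

6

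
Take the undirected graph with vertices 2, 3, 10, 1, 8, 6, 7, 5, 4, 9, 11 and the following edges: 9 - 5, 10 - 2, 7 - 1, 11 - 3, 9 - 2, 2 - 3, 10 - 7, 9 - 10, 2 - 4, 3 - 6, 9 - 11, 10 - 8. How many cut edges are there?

6

The edges on the cycle 9-10-2-9 are not bridges since each lies on that cycle.
But removing 4 - 2 disconnects 4 from 2; removing 8 - 10 disconnects 8 from 10; removing 1 - 7 disconnects 1 from 7; removing 9 - 5 disconnects 9 from 5 — these are bridges.
In total 6 edges are bridges.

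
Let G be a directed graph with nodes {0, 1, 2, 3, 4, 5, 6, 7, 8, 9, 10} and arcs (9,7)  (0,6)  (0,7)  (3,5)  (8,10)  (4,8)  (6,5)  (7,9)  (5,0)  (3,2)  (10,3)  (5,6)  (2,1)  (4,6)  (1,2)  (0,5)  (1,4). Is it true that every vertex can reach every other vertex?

There is no directed path from 9 to 0, so the graph is not strongly connected.

No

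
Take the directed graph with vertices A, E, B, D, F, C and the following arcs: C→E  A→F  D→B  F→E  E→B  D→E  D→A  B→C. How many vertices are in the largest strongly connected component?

3

{B, C, E} are all mutually reachable — one SCC of size 3.
{D} is an SCC by itself.
{F} is an SCC by itself.
{A} is an SCC by itself.
The largest has 3 vertices.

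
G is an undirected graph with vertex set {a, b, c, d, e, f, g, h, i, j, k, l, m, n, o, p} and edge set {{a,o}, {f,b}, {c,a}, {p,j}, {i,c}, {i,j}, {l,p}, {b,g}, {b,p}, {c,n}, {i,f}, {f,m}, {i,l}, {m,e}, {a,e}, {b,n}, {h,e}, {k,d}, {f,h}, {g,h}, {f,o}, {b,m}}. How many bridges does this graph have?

1

The edges on the cycle f-b-g-h-f are not bridges since each lies on that cycle.
But removing k - d disconnects k from d — this is a bridge.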